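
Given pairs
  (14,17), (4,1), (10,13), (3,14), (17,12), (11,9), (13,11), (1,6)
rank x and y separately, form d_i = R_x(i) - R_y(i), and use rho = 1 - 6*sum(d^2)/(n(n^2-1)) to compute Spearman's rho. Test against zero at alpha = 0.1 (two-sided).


Step 1: Rank x and y separately (midranks; no ties here).
rank(x): 14->7, 4->3, 10->4, 3->2, 17->8, 11->5, 13->6, 1->1
rank(y): 17->8, 1->1, 13->6, 14->7, 12->5, 9->3, 11->4, 6->2
Step 2: d_i = R_x(i) - R_y(i); compute d_i^2.
  (7-8)^2=1, (3-1)^2=4, (4-6)^2=4, (2-7)^2=25, (8-5)^2=9, (5-3)^2=4, (6-4)^2=4, (1-2)^2=1
sum(d^2) = 52.
Step 3: rho = 1 - 6*52 / (8*(8^2 - 1)) = 1 - 312/504 = 0.380952.
Step 4: Under H0, t = rho * sqrt((n-2)/(1-rho^2)) = 1.0092 ~ t(6).
Step 5: Two-sided p-value from the t-distribution with 6 df = 0.351813.
Step 6: alpha = 0.1. fail to reject H0.

rho = 0.3810, p = 0.351813, fail to reject H0 at alpha = 0.1.


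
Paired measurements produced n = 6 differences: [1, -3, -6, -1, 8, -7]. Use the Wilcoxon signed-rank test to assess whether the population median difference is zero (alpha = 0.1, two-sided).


Step 1: Drop any zero differences (none here) and take |d_i|.
|d| = [1, 3, 6, 1, 8, 7]
Step 2: Midrank |d_i| (ties get averaged ranks).
ranks: |1|->1.5, |3|->3, |6|->4, |1|->1.5, |8|->6, |7|->5
Step 3: Attach original signs; sum ranks with positive sign and with negative sign.
W+ = 1.5 + 6 = 7.5
W- = 3 + 4 + 1.5 + 5 = 13.5
(Check: W+ + W- = 21 should equal n(n+1)/2 = 21.)
Step 4: Test statistic W = min(W+, W-) = 7.5.
Step 5: Ties in |d|, so use the tie-corrected normal approximation.
        E[W] = n(n+1)/4 = 6*7/4 = 10.5.
        Tie groups: |d|=1 (t=2); sum(t^3 - t) = 6.
        Var[W] = n(n+1)(2n+1)/24 - sum(t^3-t)/48 = 546/24 - 6/48 = 22.625.
        z = (W - E[W]) / sqrt(Var[W]) = (7.5 - 10.5) / 4.7566 = -0.6307.
        Two-sided p = 2*Phi(z) = 0.528233.
Step 6: alpha = 0.1. fail to reject H0.

W+ = 7.5, W- = 13.5, W = min = 7.5, p = 0.528233, fail to reject H0.


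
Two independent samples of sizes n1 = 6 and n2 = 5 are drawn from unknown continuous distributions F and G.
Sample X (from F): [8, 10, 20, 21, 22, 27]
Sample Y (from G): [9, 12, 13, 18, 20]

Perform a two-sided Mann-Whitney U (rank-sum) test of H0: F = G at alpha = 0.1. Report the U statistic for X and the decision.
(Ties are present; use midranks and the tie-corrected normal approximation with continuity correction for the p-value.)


Step 1: Combine and sort all 11 observations; assign midranks.
sorted (value, group): (8,X), (9,Y), (10,X), (12,Y), (13,Y), (18,Y), (20,X), (20,Y), (21,X), (22,X), (27,X)
ranks: 8->1, 9->2, 10->3, 12->4, 13->5, 18->6, 20->7.5, 20->7.5, 21->9, 22->10, 27->11
Step 2: Rank sum for X: R1 = 1 + 3 + 7.5 + 9 + 10 + 11 = 41.5.
Step 3: U_X = R1 - n1(n1+1)/2 = 41.5 - 6*7/2 = 41.5 - 21 = 20.5.
       U_Y = n1*n2 - U_X = 30 - 20.5 = 9.5.
Step 4: Ties are present, so use the tie-corrected normal approximation (with continuity correction) for the p-value.
Step 5: p-value = 0.360216; compare to alpha = 0.1. fail to reject H0.

U_X = 20.5, p = 0.360216, fail to reject H0 at alpha = 0.1.


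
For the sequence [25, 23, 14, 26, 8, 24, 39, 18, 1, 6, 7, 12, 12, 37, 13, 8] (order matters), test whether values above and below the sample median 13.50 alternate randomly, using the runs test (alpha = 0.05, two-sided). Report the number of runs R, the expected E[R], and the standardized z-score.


Step 1: Compute median = 13.50; label A = above, B = below.
Labels in order: AAAABAAABBBBBABB  (n_A = 8, n_B = 8)
Step 2: Count runs R = 6.
Step 3: Under H0 (random ordering), E[R] = 2*n_A*n_B/(n_A+n_B) + 1 = 2*8*8/16 + 1 = 9.0000.
        Var[R] = 2*n_A*n_B*(2*n_A*n_B - n_A - n_B) / ((n_A+n_B)^2 * (n_A+n_B-1)) = 14336/3840 = 3.7333.
        SD[R] = 1.9322.
Step 4: Continuity-corrected z = (R + 0.5 - E[R]) / SD[R] = (6 + 0.5 - 9.0000) / 1.9322 = -1.2939.
Step 5: Two-sided p-value via normal approximation = 2*(1 - Phi(|z|)) = 0.195709.
Step 6: alpha = 0.05. fail to reject H0.

R = 6, z = -1.2939, p = 0.195709, fail to reject H0.


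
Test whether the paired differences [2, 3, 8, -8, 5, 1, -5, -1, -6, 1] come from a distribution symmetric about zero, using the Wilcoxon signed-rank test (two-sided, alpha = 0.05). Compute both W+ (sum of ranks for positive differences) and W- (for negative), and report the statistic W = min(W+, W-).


Step 1: Drop any zero differences (none here) and take |d_i|.
|d| = [2, 3, 8, 8, 5, 1, 5, 1, 6, 1]
Step 2: Midrank |d_i| (ties get averaged ranks).
ranks: |2|->4, |3|->5, |8|->9.5, |8|->9.5, |5|->6.5, |1|->2, |5|->6.5, |1|->2, |6|->8, |1|->2
Step 3: Attach original signs; sum ranks with positive sign and with negative sign.
W+ = 4 + 5 + 9.5 + 6.5 + 2 + 2 = 29
W- = 9.5 + 6.5 + 2 + 8 = 26
(Check: W+ + W- = 55 should equal n(n+1)/2 = 55.)
Step 4: Test statistic W = min(W+, W-) = 26.
Step 5: Ties in |d|, so use the tie-corrected normal approximation.
        E[W] = n(n+1)/4 = 10*11/4 = 27.5.
        Tie groups: |d|=1 (t=3), |d|=5 (t=2), |d|=8 (t=2); sum(t^3 - t) = 36.
        Var[W] = n(n+1)(2n+1)/24 - sum(t^3-t)/48 = 2310/24 - 36/48 = 95.5.
        z = (W - E[W]) / sqrt(Var[W]) = (26 - 27.5) / 9.7724 = -0.1535.
        Two-sided p = 2*Phi(z) = 0.878009.
Step 6: alpha = 0.05. fail to reject H0.

W+ = 29, W- = 26, W = min = 26, p = 0.878009, fail to reject H0.


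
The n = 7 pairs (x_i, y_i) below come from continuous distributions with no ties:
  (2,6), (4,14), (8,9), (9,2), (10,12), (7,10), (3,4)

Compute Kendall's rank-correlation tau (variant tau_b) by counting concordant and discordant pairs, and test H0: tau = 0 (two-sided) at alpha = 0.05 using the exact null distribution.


Step 1: Enumerate the 21 unordered pairs (i,j) with i<j and classify each by sign(x_j-x_i) * sign(y_j-y_i).
  (1,2):dx=+2,dy=+8->C; (1,3):dx=+6,dy=+3->C; (1,4):dx=+7,dy=-4->D; (1,5):dx=+8,dy=+6->C
  (1,6):dx=+5,dy=+4->C; (1,7):dx=+1,dy=-2->D; (2,3):dx=+4,dy=-5->D; (2,4):dx=+5,dy=-12->D
  (2,5):dx=+6,dy=-2->D; (2,6):dx=+3,dy=-4->D; (2,7):dx=-1,dy=-10->C; (3,4):dx=+1,dy=-7->D
  (3,5):dx=+2,dy=+3->C; (3,6):dx=-1,dy=+1->D; (3,7):dx=-5,dy=-5->C; (4,5):dx=+1,dy=+10->C
  (4,6):dx=-2,dy=+8->D; (4,7):dx=-6,dy=+2->D; (5,6):dx=-3,dy=-2->C; (5,7):dx=-7,dy=-8->C
  (6,7):dx=-4,dy=-6->C
Step 2: C = 11, D = 10, total pairs = 21.
Step 3: tau = (C - D)/(n(n-1)/2) = (11 - 10)/21 = 0.047619.
Step 4: Exact two-sided p-value (enumerate n! = 5040 permutations of y under H0): p = 1.000000.
Step 5: alpha = 0.05. fail to reject H0.

tau_b = 0.0476 (C=11, D=10), p = 1.000000, fail to reject H0.


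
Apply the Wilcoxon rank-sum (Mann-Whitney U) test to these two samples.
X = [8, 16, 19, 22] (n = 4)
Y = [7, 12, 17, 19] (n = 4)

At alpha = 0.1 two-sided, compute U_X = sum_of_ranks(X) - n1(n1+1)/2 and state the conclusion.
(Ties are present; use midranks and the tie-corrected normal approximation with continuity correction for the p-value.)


Step 1: Combine and sort all 8 observations; assign midranks.
sorted (value, group): (7,Y), (8,X), (12,Y), (16,X), (17,Y), (19,X), (19,Y), (22,X)
ranks: 7->1, 8->2, 12->3, 16->4, 17->5, 19->6.5, 19->6.5, 22->8
Step 2: Rank sum for X: R1 = 2 + 4 + 6.5 + 8 = 20.5.
Step 3: U_X = R1 - n1(n1+1)/2 = 20.5 - 4*5/2 = 20.5 - 10 = 10.5.
       U_Y = n1*n2 - U_X = 16 - 10.5 = 5.5.
Step 4: Ties are present, so use the tie-corrected normal approximation (with continuity correction) for the p-value.
Step 5: p-value = 0.561363; compare to alpha = 0.1. fail to reject H0.

U_X = 10.5, p = 0.561363, fail to reject H0 at alpha = 0.1.


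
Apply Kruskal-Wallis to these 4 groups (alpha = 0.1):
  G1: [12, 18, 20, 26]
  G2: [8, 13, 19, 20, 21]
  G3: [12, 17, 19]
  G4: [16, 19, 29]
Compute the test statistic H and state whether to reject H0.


Step 1: Combine all N = 15 observations and assign midranks.
sorted (value, group, rank): (8,G2,1), (12,G1,2.5), (12,G3,2.5), (13,G2,4), (16,G4,5), (17,G3,6), (18,G1,7), (19,G2,9), (19,G3,9), (19,G4,9), (20,G1,11.5), (20,G2,11.5), (21,G2,13), (26,G1,14), (29,G4,15)
Step 2: Sum ranks within each group.
R_1 = 35 (n_1 = 4)
R_2 = 38.5 (n_2 = 5)
R_3 = 17.5 (n_3 = 3)
R_4 = 29 (n_4 = 3)
Step 3: H = 12/(N(N+1)) * sum(R_i^2/n_i) - 3(N+1)
     = 12/(15*16) * (35^2/4 + 38.5^2/5 + 17.5^2/3 + 29^2/3) - 3*16
     = 0.050000 * 985.117 - 48
     = 1.255833.
Step 4: Ties present; correction factor C = 1 - 36/(15^3 - 15) = 0.989286. Corrected H = 1.255833 / 0.989286 = 1.269434.
Step 5: Under H0, H ~ chi^2(3); p-value = 0.736404.
Step 6: alpha = 0.1. fail to reject H0.

H = 1.2694, df = 3, p = 0.736404, fail to reject H0.


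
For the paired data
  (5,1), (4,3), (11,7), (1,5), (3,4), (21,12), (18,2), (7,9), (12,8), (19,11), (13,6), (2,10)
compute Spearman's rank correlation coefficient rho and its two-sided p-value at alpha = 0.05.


Step 1: Rank x and y separately (midranks; no ties here).
rank(x): 5->5, 4->4, 11->7, 1->1, 3->3, 21->12, 18->10, 7->6, 12->8, 19->11, 13->9, 2->2
rank(y): 1->1, 3->3, 7->7, 5->5, 4->4, 12->12, 2->2, 9->9, 8->8, 11->11, 6->6, 10->10
Step 2: d_i = R_x(i) - R_y(i); compute d_i^2.
  (5-1)^2=16, (4-3)^2=1, (7-7)^2=0, (1-5)^2=16, (3-4)^2=1, (12-12)^2=0, (10-2)^2=64, (6-9)^2=9, (8-8)^2=0, (11-11)^2=0, (9-6)^2=9, (2-10)^2=64
sum(d^2) = 180.
Step 3: rho = 1 - 6*180 / (12*(12^2 - 1)) = 1 - 1080/1716 = 0.370629.
Step 4: Under H0, t = rho * sqrt((n-2)/(1-rho^2)) = 1.2619 ~ t(10).
Step 5: Two-sided p-value from the t-distribution with 10 df = 0.235621.
Step 6: alpha = 0.05. fail to reject H0.

rho = 0.3706, p = 0.235621, fail to reject H0 at alpha = 0.05.


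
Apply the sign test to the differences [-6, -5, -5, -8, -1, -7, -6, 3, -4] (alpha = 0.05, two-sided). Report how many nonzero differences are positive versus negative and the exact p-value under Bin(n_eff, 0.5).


Step 1: Discard zero differences. Original n = 9; n_eff = number of nonzero differences = 9.
Nonzero differences (with sign): -6, -5, -5, -8, -1, -7, -6, +3, -4
Step 2: Count signs: positive = 1, negative = 8.
Step 3: Under H0: P(positive) = 0.5, so the number of positives S ~ Bin(9, 0.5).
Step 4: Two-sided exact p-value = sum of Bin(9,0.5) probabilities at or below the observed probability = 0.039062.
Step 5: alpha = 0.05. reject H0.

n_eff = 9, pos = 1, neg = 8, p = 0.039062, reject H0.


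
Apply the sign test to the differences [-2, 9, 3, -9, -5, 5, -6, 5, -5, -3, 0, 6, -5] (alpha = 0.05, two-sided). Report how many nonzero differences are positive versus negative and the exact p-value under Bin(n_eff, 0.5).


Step 1: Discard zero differences. Original n = 13; n_eff = number of nonzero differences = 12.
Nonzero differences (with sign): -2, +9, +3, -9, -5, +5, -6, +5, -5, -3, +6, -5
Step 2: Count signs: positive = 5, negative = 7.
Step 3: Under H0: P(positive) = 0.5, so the number of positives S ~ Bin(12, 0.5).
Step 4: Two-sided exact p-value = sum of Bin(12,0.5) probabilities at or below the observed probability = 0.774414.
Step 5: alpha = 0.05. fail to reject H0.

n_eff = 12, pos = 5, neg = 7, p = 0.774414, fail to reject H0.


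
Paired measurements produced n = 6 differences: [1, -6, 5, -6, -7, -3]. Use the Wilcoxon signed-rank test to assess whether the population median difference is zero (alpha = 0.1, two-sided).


Step 1: Drop any zero differences (none here) and take |d_i|.
|d| = [1, 6, 5, 6, 7, 3]
Step 2: Midrank |d_i| (ties get averaged ranks).
ranks: |1|->1, |6|->4.5, |5|->3, |6|->4.5, |7|->6, |3|->2
Step 3: Attach original signs; sum ranks with positive sign and with negative sign.
W+ = 1 + 3 = 4
W- = 4.5 + 4.5 + 6 + 2 = 17
(Check: W+ + W- = 21 should equal n(n+1)/2 = 21.)
Step 4: Test statistic W = min(W+, W-) = 4.
Step 5: Ties in |d|, so use the tie-corrected normal approximation.
        E[W] = n(n+1)/4 = 6*7/4 = 10.5.
        Tie groups: |d|=6 (t=2); sum(t^3 - t) = 6.
        Var[W] = n(n+1)(2n+1)/24 - sum(t^3-t)/48 = 546/24 - 6/48 = 22.625.
        z = (W - E[W]) / sqrt(Var[W]) = (4 - 10.5) / 4.7566 = -1.3665.
        Two-sided p = 2*Phi(z) = 0.171773.
Step 6: alpha = 0.1. fail to reject H0.

W+ = 4, W- = 17, W = min = 4, p = 0.171773, fail to reject H0.


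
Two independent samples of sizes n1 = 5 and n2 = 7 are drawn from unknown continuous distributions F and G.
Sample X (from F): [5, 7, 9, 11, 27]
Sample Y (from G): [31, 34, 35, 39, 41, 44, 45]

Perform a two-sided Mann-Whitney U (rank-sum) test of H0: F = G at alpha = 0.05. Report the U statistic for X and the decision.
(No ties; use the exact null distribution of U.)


Step 1: Combine and sort all 12 observations; assign midranks.
sorted (value, group): (5,X), (7,X), (9,X), (11,X), (27,X), (31,Y), (34,Y), (35,Y), (39,Y), (41,Y), (44,Y), (45,Y)
ranks: 5->1, 7->2, 9->3, 11->4, 27->5, 31->6, 34->7, 35->8, 39->9, 41->10, 44->11, 45->12
Step 2: Rank sum for X: R1 = 1 + 2 + 3 + 4 + 5 = 15.
Step 3: U_X = R1 - n1(n1+1)/2 = 15 - 5*6/2 = 15 - 15 = 0.
       U_Y = n1*n2 - U_X = 35 - 0 = 35.
Step 4: No ties, so the exact null distribution of U (based on enumerating the C(12,5) = 792 equally likely rank assignments) gives the two-sided p-value.
Step 5: p-value = 0.002525; compare to alpha = 0.05. reject H0.

U_X = 0, p = 0.002525, reject H0 at alpha = 0.05.


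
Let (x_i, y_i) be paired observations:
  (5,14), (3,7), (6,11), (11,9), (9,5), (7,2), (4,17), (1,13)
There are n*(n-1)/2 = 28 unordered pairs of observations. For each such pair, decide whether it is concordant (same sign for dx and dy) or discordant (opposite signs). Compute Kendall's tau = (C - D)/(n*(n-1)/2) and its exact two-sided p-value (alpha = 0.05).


Step 1: Enumerate the 28 unordered pairs (i,j) with i<j and classify each by sign(x_j-x_i) * sign(y_j-y_i).
  (1,2):dx=-2,dy=-7->C; (1,3):dx=+1,dy=-3->D; (1,4):dx=+6,dy=-5->D; (1,5):dx=+4,dy=-9->D
  (1,6):dx=+2,dy=-12->D; (1,7):dx=-1,dy=+3->D; (1,8):dx=-4,dy=-1->C; (2,3):dx=+3,dy=+4->C
  (2,4):dx=+8,dy=+2->C; (2,5):dx=+6,dy=-2->D; (2,6):dx=+4,dy=-5->D; (2,7):dx=+1,dy=+10->C
  (2,8):dx=-2,dy=+6->D; (3,4):dx=+5,dy=-2->D; (3,5):dx=+3,dy=-6->D; (3,6):dx=+1,dy=-9->D
  (3,7):dx=-2,dy=+6->D; (3,8):dx=-5,dy=+2->D; (4,5):dx=-2,dy=-4->C; (4,6):dx=-4,dy=-7->C
  (4,7):dx=-7,dy=+8->D; (4,8):dx=-10,dy=+4->D; (5,6):dx=-2,dy=-3->C; (5,7):dx=-5,dy=+12->D
  (5,8):dx=-8,dy=+8->D; (6,7):dx=-3,dy=+15->D; (6,8):dx=-6,dy=+11->D; (7,8):dx=-3,dy=-4->C
Step 2: C = 9, D = 19, total pairs = 28.
Step 3: tau = (C - D)/(n(n-1)/2) = (9 - 19)/28 = -0.357143.
Step 4: Exact two-sided p-value (enumerate n! = 40320 permutations of y under H0): p = 0.275099.
Step 5: alpha = 0.05. fail to reject H0.

tau_b = -0.3571 (C=9, D=19), p = 0.275099, fail to reject H0.


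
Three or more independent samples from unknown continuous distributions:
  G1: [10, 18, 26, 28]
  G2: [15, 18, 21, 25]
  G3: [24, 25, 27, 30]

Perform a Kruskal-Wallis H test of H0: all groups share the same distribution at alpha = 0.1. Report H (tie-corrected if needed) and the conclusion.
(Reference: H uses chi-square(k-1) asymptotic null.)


Step 1: Combine all N = 12 observations and assign midranks.
sorted (value, group, rank): (10,G1,1), (15,G2,2), (18,G1,3.5), (18,G2,3.5), (21,G2,5), (24,G3,6), (25,G2,7.5), (25,G3,7.5), (26,G1,9), (27,G3,10), (28,G1,11), (30,G3,12)
Step 2: Sum ranks within each group.
R_1 = 24.5 (n_1 = 4)
R_2 = 18 (n_2 = 4)
R_3 = 35.5 (n_3 = 4)
Step 3: H = 12/(N(N+1)) * sum(R_i^2/n_i) - 3(N+1)
     = 12/(12*13) * (24.5^2/4 + 18^2/4 + 35.5^2/4) - 3*13
     = 0.076923 * 546.125 - 39
     = 3.009615.
Step 4: Ties present; correction factor C = 1 - 12/(12^3 - 12) = 0.993007. Corrected H = 3.009615 / 0.993007 = 3.030810.
Step 5: Under H0, H ~ chi^2(2); p-value = 0.219719.
Step 6: alpha = 0.1. fail to reject H0.

H = 3.0308, df = 2, p = 0.219719, fail to reject H0.


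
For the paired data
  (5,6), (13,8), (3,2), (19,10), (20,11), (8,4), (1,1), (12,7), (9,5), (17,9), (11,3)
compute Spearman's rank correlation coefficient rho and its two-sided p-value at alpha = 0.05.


Step 1: Rank x and y separately (midranks; no ties here).
rank(x): 5->3, 13->8, 3->2, 19->10, 20->11, 8->4, 1->1, 12->7, 9->5, 17->9, 11->6
rank(y): 6->6, 8->8, 2->2, 10->10, 11->11, 4->4, 1->1, 7->7, 5->5, 9->9, 3->3
Step 2: d_i = R_x(i) - R_y(i); compute d_i^2.
  (3-6)^2=9, (8-8)^2=0, (2-2)^2=0, (10-10)^2=0, (11-11)^2=0, (4-4)^2=0, (1-1)^2=0, (7-7)^2=0, (5-5)^2=0, (9-9)^2=0, (6-3)^2=9
sum(d^2) = 18.
Step 3: rho = 1 - 6*18 / (11*(11^2 - 1)) = 1 - 108/1320 = 0.918182.
Step 4: Under H0, t = rho * sqrt((n-2)/(1-rho^2)) = 6.9531 ~ t(9).
Step 5: Two-sided p-value from the t-distribution with 9 df = 0.000067.
Step 6: alpha = 0.05. reject H0.

rho = 0.9182, p = 0.000067, reject H0 at alpha = 0.05.


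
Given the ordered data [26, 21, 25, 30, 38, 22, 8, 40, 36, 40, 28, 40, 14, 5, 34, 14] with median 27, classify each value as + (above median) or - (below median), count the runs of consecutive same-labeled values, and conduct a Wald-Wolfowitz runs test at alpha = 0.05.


Step 1: Compute median = 27; label A = above, B = below.
Labels in order: BBBAABBAAAAABBAB  (n_A = 8, n_B = 8)
Step 2: Count runs R = 7.
Step 3: Under H0 (random ordering), E[R] = 2*n_A*n_B/(n_A+n_B) + 1 = 2*8*8/16 + 1 = 9.0000.
        Var[R] = 2*n_A*n_B*(2*n_A*n_B - n_A - n_B) / ((n_A+n_B)^2 * (n_A+n_B-1)) = 14336/3840 = 3.7333.
        SD[R] = 1.9322.
Step 4: Continuity-corrected z = (R + 0.5 - E[R]) / SD[R] = (7 + 0.5 - 9.0000) / 1.9322 = -0.7763.
Step 5: Two-sided p-value via normal approximation = 2*(1 - Phi(|z|)) = 0.437558.
Step 6: alpha = 0.05. fail to reject H0.

R = 7, z = -0.7763, p = 0.437558, fail to reject H0.


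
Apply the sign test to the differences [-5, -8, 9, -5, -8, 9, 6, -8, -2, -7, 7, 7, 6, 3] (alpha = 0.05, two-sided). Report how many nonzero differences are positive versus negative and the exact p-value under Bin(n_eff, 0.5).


Step 1: Discard zero differences. Original n = 14; n_eff = number of nonzero differences = 14.
Nonzero differences (with sign): -5, -8, +9, -5, -8, +9, +6, -8, -2, -7, +7, +7, +6, +3
Step 2: Count signs: positive = 7, negative = 7.
Step 3: Under H0: P(positive) = 0.5, so the number of positives S ~ Bin(14, 0.5).
Step 4: Two-sided exact p-value = sum of Bin(14,0.5) probabilities at or below the observed probability = 1.000000.
Step 5: alpha = 0.05. fail to reject H0.

n_eff = 14, pos = 7, neg = 7, p = 1.000000, fail to reject H0.


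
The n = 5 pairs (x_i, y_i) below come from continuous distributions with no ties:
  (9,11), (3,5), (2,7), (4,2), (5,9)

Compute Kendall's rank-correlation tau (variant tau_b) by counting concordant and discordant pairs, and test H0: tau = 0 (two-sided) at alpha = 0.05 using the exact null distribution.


Step 1: Enumerate the 10 unordered pairs (i,j) with i<j and classify each by sign(x_j-x_i) * sign(y_j-y_i).
  (1,2):dx=-6,dy=-6->C; (1,3):dx=-7,dy=-4->C; (1,4):dx=-5,dy=-9->C; (1,5):dx=-4,dy=-2->C
  (2,3):dx=-1,dy=+2->D; (2,4):dx=+1,dy=-3->D; (2,5):dx=+2,dy=+4->C; (3,4):dx=+2,dy=-5->D
  (3,5):dx=+3,dy=+2->C; (4,5):dx=+1,dy=+7->C
Step 2: C = 7, D = 3, total pairs = 10.
Step 3: tau = (C - D)/(n(n-1)/2) = (7 - 3)/10 = 0.400000.
Step 4: Exact two-sided p-value (enumerate n! = 120 permutations of y under H0): p = 0.483333.
Step 5: alpha = 0.05. fail to reject H0.

tau_b = 0.4000 (C=7, D=3), p = 0.483333, fail to reject H0.


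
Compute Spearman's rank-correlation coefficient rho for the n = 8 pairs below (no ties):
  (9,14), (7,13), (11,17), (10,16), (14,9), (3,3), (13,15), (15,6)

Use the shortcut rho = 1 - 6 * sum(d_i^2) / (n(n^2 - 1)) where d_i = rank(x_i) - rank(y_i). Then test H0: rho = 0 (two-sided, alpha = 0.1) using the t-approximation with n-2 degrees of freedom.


Step 1: Rank x and y separately (midranks; no ties here).
rank(x): 9->3, 7->2, 11->5, 10->4, 14->7, 3->1, 13->6, 15->8
rank(y): 14->5, 13->4, 17->8, 16->7, 9->3, 3->1, 15->6, 6->2
Step 2: d_i = R_x(i) - R_y(i); compute d_i^2.
  (3-5)^2=4, (2-4)^2=4, (5-8)^2=9, (4-7)^2=9, (7-3)^2=16, (1-1)^2=0, (6-6)^2=0, (8-2)^2=36
sum(d^2) = 78.
Step 3: rho = 1 - 6*78 / (8*(8^2 - 1)) = 1 - 468/504 = 0.071429.
Step 4: Under H0, t = rho * sqrt((n-2)/(1-rho^2)) = 0.1754 ~ t(6).
Step 5: Two-sided p-value from the t-distribution with 6 df = 0.866526.
Step 6: alpha = 0.1. fail to reject H0.

rho = 0.0714, p = 0.866526, fail to reject H0 at alpha = 0.1.


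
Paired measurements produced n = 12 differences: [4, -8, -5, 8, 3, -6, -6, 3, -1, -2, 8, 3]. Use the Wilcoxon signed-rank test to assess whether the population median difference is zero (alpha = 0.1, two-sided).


Step 1: Drop any zero differences (none here) and take |d_i|.
|d| = [4, 8, 5, 8, 3, 6, 6, 3, 1, 2, 8, 3]
Step 2: Midrank |d_i| (ties get averaged ranks).
ranks: |4|->6, |8|->11, |5|->7, |8|->11, |3|->4, |6|->8.5, |6|->8.5, |3|->4, |1|->1, |2|->2, |8|->11, |3|->4
Step 3: Attach original signs; sum ranks with positive sign and with negative sign.
W+ = 6 + 11 + 4 + 4 + 11 + 4 = 40
W- = 11 + 7 + 8.5 + 8.5 + 1 + 2 = 38
(Check: W+ + W- = 78 should equal n(n+1)/2 = 78.)
Step 4: Test statistic W = min(W+, W-) = 38.
Step 5: Ties in |d|, so use the tie-corrected normal approximation.
        E[W] = n(n+1)/4 = 12*13/4 = 39.
        Tie groups: |d|=3 (t=3), |d|=6 (t=2), |d|=8 (t=3); sum(t^3 - t) = 54.
        Var[W] = n(n+1)(2n+1)/24 - sum(t^3-t)/48 = 3900/24 - 54/48 = 161.375.
        z = (W - E[W]) / sqrt(Var[W]) = (38 - 39) / 12.7033 = -0.0787.
        Two-sided p = 2*Phi(z) = 0.937256.
Step 6: alpha = 0.1. fail to reject H0.

W+ = 40, W- = 38, W = min = 38, p = 0.937256, fail to reject H0.


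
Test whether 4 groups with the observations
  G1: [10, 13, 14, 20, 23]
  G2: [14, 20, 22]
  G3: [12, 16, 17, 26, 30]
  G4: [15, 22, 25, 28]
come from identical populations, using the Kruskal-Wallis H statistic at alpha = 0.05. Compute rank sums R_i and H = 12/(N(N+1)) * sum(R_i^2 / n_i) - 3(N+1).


Step 1: Combine all N = 17 observations and assign midranks.
sorted (value, group, rank): (10,G1,1), (12,G3,2), (13,G1,3), (14,G1,4.5), (14,G2,4.5), (15,G4,6), (16,G3,7), (17,G3,8), (20,G1,9.5), (20,G2,9.5), (22,G2,11.5), (22,G4,11.5), (23,G1,13), (25,G4,14), (26,G3,15), (28,G4,16), (30,G3,17)
Step 2: Sum ranks within each group.
R_1 = 31 (n_1 = 5)
R_2 = 25.5 (n_2 = 3)
R_3 = 49 (n_3 = 5)
R_4 = 47.5 (n_4 = 4)
Step 3: H = 12/(N(N+1)) * sum(R_i^2/n_i) - 3(N+1)
     = 12/(17*18) * (31^2/5 + 25.5^2/3 + 49^2/5 + 47.5^2/4) - 3*18
     = 0.039216 * 1453.21 - 54
     = 2.988725.
Step 4: Ties present; correction factor C = 1 - 18/(17^3 - 17) = 0.996324. Corrected H = 2.988725 / 0.996324 = 2.999754.
Step 5: Under H0, H ~ chi^2(3); p-value = 0.391663.
Step 6: alpha = 0.05. fail to reject H0.

H = 2.9998, df = 3, p = 0.391663, fail to reject H0.


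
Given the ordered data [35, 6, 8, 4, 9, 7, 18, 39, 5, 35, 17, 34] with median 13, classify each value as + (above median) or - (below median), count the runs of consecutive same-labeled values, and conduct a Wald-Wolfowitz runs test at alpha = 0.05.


Step 1: Compute median = 13; label A = above, B = below.
Labels in order: ABBBBBAABAAA  (n_A = 6, n_B = 6)
Step 2: Count runs R = 5.
Step 3: Under H0 (random ordering), E[R] = 2*n_A*n_B/(n_A+n_B) + 1 = 2*6*6/12 + 1 = 7.0000.
        Var[R] = 2*n_A*n_B*(2*n_A*n_B - n_A - n_B) / ((n_A+n_B)^2 * (n_A+n_B-1)) = 4320/1584 = 2.7273.
        SD[R] = 1.6514.
Step 4: Continuity-corrected z = (R + 0.5 - E[R]) / SD[R] = (5 + 0.5 - 7.0000) / 1.6514 = -0.9083.
Step 5: Two-sided p-value via normal approximation = 2*(1 - Phi(|z|)) = 0.363722.
Step 6: alpha = 0.05. fail to reject H0.

R = 5, z = -0.9083, p = 0.363722, fail to reject H0.


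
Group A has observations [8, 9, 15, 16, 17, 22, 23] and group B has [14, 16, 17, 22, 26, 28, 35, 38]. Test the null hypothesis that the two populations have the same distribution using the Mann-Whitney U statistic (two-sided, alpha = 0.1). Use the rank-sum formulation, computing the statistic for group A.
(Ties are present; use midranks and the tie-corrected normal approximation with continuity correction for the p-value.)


Step 1: Combine and sort all 15 observations; assign midranks.
sorted (value, group): (8,X), (9,X), (14,Y), (15,X), (16,X), (16,Y), (17,X), (17,Y), (22,X), (22,Y), (23,X), (26,Y), (28,Y), (35,Y), (38,Y)
ranks: 8->1, 9->2, 14->3, 15->4, 16->5.5, 16->5.5, 17->7.5, 17->7.5, 22->9.5, 22->9.5, 23->11, 26->12, 28->13, 35->14, 38->15
Step 2: Rank sum for X: R1 = 1 + 2 + 4 + 5.5 + 7.5 + 9.5 + 11 = 40.5.
Step 3: U_X = R1 - n1(n1+1)/2 = 40.5 - 7*8/2 = 40.5 - 28 = 12.5.
       U_Y = n1*n2 - U_X = 56 - 12.5 = 43.5.
Step 4: Ties are present, so use the tie-corrected normal approximation (with continuity correction) for the p-value.
Step 5: p-value = 0.081757; compare to alpha = 0.1. reject H0.

U_X = 12.5, p = 0.081757, reject H0 at alpha = 0.1.


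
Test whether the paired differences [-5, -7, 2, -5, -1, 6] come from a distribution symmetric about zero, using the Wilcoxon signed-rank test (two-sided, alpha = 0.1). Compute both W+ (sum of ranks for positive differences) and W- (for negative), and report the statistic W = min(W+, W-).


Step 1: Drop any zero differences (none here) and take |d_i|.
|d| = [5, 7, 2, 5, 1, 6]
Step 2: Midrank |d_i| (ties get averaged ranks).
ranks: |5|->3.5, |7|->6, |2|->2, |5|->3.5, |1|->1, |6|->5
Step 3: Attach original signs; sum ranks with positive sign and with negative sign.
W+ = 2 + 5 = 7
W- = 3.5 + 6 + 3.5 + 1 = 14
(Check: W+ + W- = 21 should equal n(n+1)/2 = 21.)
Step 4: Test statistic W = min(W+, W-) = 7.
Step 5: Ties in |d|, so use the tie-corrected normal approximation.
        E[W] = n(n+1)/4 = 6*7/4 = 10.5.
        Tie groups: |d|=5 (t=2); sum(t^3 - t) = 6.
        Var[W] = n(n+1)(2n+1)/24 - sum(t^3-t)/48 = 546/24 - 6/48 = 22.625.
        z = (W - E[W]) / sqrt(Var[W]) = (7 - 10.5) / 4.7566 = -0.7358.
        Two-sided p = 2*Phi(z) = 0.461838.
Step 6: alpha = 0.1. fail to reject H0.

W+ = 7, W- = 14, W = min = 7, p = 0.461838, fail to reject H0.


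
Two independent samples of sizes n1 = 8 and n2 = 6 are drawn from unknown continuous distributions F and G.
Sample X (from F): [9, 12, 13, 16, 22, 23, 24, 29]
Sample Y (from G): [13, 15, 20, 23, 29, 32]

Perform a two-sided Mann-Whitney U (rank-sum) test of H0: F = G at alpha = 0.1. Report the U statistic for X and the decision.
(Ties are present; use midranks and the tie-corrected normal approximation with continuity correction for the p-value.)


Step 1: Combine and sort all 14 observations; assign midranks.
sorted (value, group): (9,X), (12,X), (13,X), (13,Y), (15,Y), (16,X), (20,Y), (22,X), (23,X), (23,Y), (24,X), (29,X), (29,Y), (32,Y)
ranks: 9->1, 12->2, 13->3.5, 13->3.5, 15->5, 16->6, 20->7, 22->8, 23->9.5, 23->9.5, 24->11, 29->12.5, 29->12.5, 32->14
Step 2: Rank sum for X: R1 = 1 + 2 + 3.5 + 6 + 8 + 9.5 + 11 + 12.5 = 53.5.
Step 3: U_X = R1 - n1(n1+1)/2 = 53.5 - 8*9/2 = 53.5 - 36 = 17.5.
       U_Y = n1*n2 - U_X = 48 - 17.5 = 30.5.
Step 4: Ties are present, so use the tie-corrected normal approximation (with continuity correction) for the p-value.
Step 5: p-value = 0.437063; compare to alpha = 0.1. fail to reject H0.

U_X = 17.5, p = 0.437063, fail to reject H0 at alpha = 0.1.


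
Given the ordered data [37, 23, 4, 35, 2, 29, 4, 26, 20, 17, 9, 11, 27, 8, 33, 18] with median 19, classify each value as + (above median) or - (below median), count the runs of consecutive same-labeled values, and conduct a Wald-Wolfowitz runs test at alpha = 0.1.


Step 1: Compute median = 19; label A = above, B = below.
Labels in order: AABABABAABBBABAB  (n_A = 8, n_B = 8)
Step 2: Count runs R = 12.
Step 3: Under H0 (random ordering), E[R] = 2*n_A*n_B/(n_A+n_B) + 1 = 2*8*8/16 + 1 = 9.0000.
        Var[R] = 2*n_A*n_B*(2*n_A*n_B - n_A - n_B) / ((n_A+n_B)^2 * (n_A+n_B-1)) = 14336/3840 = 3.7333.
        SD[R] = 1.9322.
Step 4: Continuity-corrected z = (R - 0.5 - E[R]) / SD[R] = (12 - 0.5 - 9.0000) / 1.9322 = 1.2939.
Step 5: Two-sided p-value via normal approximation = 2*(1 - Phi(|z|)) = 0.195709.
Step 6: alpha = 0.1. fail to reject H0.

R = 12, z = 1.2939, p = 0.195709, fail to reject H0.


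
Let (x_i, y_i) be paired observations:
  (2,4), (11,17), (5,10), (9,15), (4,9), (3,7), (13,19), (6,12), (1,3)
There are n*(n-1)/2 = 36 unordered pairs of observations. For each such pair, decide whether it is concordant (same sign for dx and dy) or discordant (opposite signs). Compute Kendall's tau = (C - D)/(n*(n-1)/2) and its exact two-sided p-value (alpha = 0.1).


Step 1: Enumerate the 36 unordered pairs (i,j) with i<j and classify each by sign(x_j-x_i) * sign(y_j-y_i).
  (1,2):dx=+9,dy=+13->C; (1,3):dx=+3,dy=+6->C; (1,4):dx=+7,dy=+11->C; (1,5):dx=+2,dy=+5->C
  (1,6):dx=+1,dy=+3->C; (1,7):dx=+11,dy=+15->C; (1,8):dx=+4,dy=+8->C; (1,9):dx=-1,dy=-1->C
  (2,3):dx=-6,dy=-7->C; (2,4):dx=-2,dy=-2->C; (2,5):dx=-7,dy=-8->C; (2,6):dx=-8,dy=-10->C
  (2,7):dx=+2,dy=+2->C; (2,8):dx=-5,dy=-5->C; (2,9):dx=-10,dy=-14->C; (3,4):dx=+4,dy=+5->C
  (3,5):dx=-1,dy=-1->C; (3,6):dx=-2,dy=-3->C; (3,7):dx=+8,dy=+9->C; (3,8):dx=+1,dy=+2->C
  (3,9):dx=-4,dy=-7->C; (4,5):dx=-5,dy=-6->C; (4,6):dx=-6,dy=-8->C; (4,7):dx=+4,dy=+4->C
  (4,8):dx=-3,dy=-3->C; (4,9):dx=-8,dy=-12->C; (5,6):dx=-1,dy=-2->C; (5,7):dx=+9,dy=+10->C
  (5,8):dx=+2,dy=+3->C; (5,9):dx=-3,dy=-6->C; (6,7):dx=+10,dy=+12->C; (6,8):dx=+3,dy=+5->C
  (6,9):dx=-2,dy=-4->C; (7,8):dx=-7,dy=-7->C; (7,9):dx=-12,dy=-16->C; (8,9):dx=-5,dy=-9->C
Step 2: C = 36, D = 0, total pairs = 36.
Step 3: tau = (C - D)/(n(n-1)/2) = (36 - 0)/36 = 1.000000.
Step 4: Exact two-sided p-value (enumerate n! = 362880 permutations of y under H0): p = 0.000006.
Step 5: alpha = 0.1. reject H0.

tau_b = 1.0000 (C=36, D=0), p = 0.000006, reject H0.


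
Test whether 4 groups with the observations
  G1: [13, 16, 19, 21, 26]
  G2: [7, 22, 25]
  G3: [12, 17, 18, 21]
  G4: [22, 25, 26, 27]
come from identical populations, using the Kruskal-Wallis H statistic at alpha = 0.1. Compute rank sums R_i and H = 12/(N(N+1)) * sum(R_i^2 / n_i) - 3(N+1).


Step 1: Combine all N = 16 observations and assign midranks.
sorted (value, group, rank): (7,G2,1), (12,G3,2), (13,G1,3), (16,G1,4), (17,G3,5), (18,G3,6), (19,G1,7), (21,G1,8.5), (21,G3,8.5), (22,G2,10.5), (22,G4,10.5), (25,G2,12.5), (25,G4,12.5), (26,G1,14.5), (26,G4,14.5), (27,G4,16)
Step 2: Sum ranks within each group.
R_1 = 37 (n_1 = 5)
R_2 = 24 (n_2 = 3)
R_3 = 21.5 (n_3 = 4)
R_4 = 53.5 (n_4 = 4)
Step 3: H = 12/(N(N+1)) * sum(R_i^2/n_i) - 3(N+1)
     = 12/(16*17) * (37^2/5 + 24^2/3 + 21.5^2/4 + 53.5^2/4) - 3*17
     = 0.044118 * 1296.92 - 51
     = 6.217279.
Step 4: Ties present; correction factor C = 1 - 24/(16^3 - 16) = 0.994118. Corrected H = 6.217279 / 0.994118 = 6.254068.
Step 5: Under H0, H ~ chi^2(3); p-value = 0.099883.
Step 6: alpha = 0.1. reject H0.

H = 6.2541, df = 3, p = 0.099883, reject H0.


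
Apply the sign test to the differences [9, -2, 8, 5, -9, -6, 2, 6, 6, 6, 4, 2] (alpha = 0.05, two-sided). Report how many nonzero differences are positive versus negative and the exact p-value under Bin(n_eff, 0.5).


Step 1: Discard zero differences. Original n = 12; n_eff = number of nonzero differences = 12.
Nonzero differences (with sign): +9, -2, +8, +5, -9, -6, +2, +6, +6, +6, +4, +2
Step 2: Count signs: positive = 9, negative = 3.
Step 3: Under H0: P(positive) = 0.5, so the number of positives S ~ Bin(12, 0.5).
Step 4: Two-sided exact p-value = sum of Bin(12,0.5) probabilities at or below the observed probability = 0.145996.
Step 5: alpha = 0.05. fail to reject H0.

n_eff = 12, pos = 9, neg = 3, p = 0.145996, fail to reject H0.


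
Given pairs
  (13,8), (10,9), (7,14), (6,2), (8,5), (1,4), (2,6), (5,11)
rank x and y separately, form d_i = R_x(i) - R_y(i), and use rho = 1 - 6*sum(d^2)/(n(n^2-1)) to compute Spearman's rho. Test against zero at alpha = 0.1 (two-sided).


Step 1: Rank x and y separately (midranks; no ties here).
rank(x): 13->8, 10->7, 7->5, 6->4, 8->6, 1->1, 2->2, 5->3
rank(y): 8->5, 9->6, 14->8, 2->1, 5->3, 4->2, 6->4, 11->7
Step 2: d_i = R_x(i) - R_y(i); compute d_i^2.
  (8-5)^2=9, (7-6)^2=1, (5-8)^2=9, (4-1)^2=9, (6-3)^2=9, (1-2)^2=1, (2-4)^2=4, (3-7)^2=16
sum(d^2) = 58.
Step 3: rho = 1 - 6*58 / (8*(8^2 - 1)) = 1 - 348/504 = 0.309524.
Step 4: Under H0, t = rho * sqrt((n-2)/(1-rho^2)) = 0.7973 ~ t(6).
Step 5: Two-sided p-value from the t-distribution with 6 df = 0.455645.
Step 6: alpha = 0.1. fail to reject H0.

rho = 0.3095, p = 0.455645, fail to reject H0 at alpha = 0.1.


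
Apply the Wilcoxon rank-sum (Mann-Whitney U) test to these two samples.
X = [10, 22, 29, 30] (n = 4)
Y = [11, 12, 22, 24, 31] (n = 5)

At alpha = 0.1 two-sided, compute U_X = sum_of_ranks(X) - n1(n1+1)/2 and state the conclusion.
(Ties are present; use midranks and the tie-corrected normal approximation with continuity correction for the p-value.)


Step 1: Combine and sort all 9 observations; assign midranks.
sorted (value, group): (10,X), (11,Y), (12,Y), (22,X), (22,Y), (24,Y), (29,X), (30,X), (31,Y)
ranks: 10->1, 11->2, 12->3, 22->4.5, 22->4.5, 24->6, 29->7, 30->8, 31->9
Step 2: Rank sum for X: R1 = 1 + 4.5 + 7 + 8 = 20.5.
Step 3: U_X = R1 - n1(n1+1)/2 = 20.5 - 4*5/2 = 20.5 - 10 = 10.5.
       U_Y = n1*n2 - U_X = 20 - 10.5 = 9.5.
Step 4: Ties are present, so use the tie-corrected normal approximation (with continuity correction) for the p-value.
Step 5: p-value = 1.000000; compare to alpha = 0.1. fail to reject H0.

U_X = 10.5, p = 1.000000, fail to reject H0 at alpha = 0.1.


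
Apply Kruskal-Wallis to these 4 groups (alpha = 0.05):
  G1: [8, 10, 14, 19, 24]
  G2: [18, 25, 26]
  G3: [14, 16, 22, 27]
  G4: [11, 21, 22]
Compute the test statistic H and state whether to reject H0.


Step 1: Combine all N = 15 observations and assign midranks.
sorted (value, group, rank): (8,G1,1), (10,G1,2), (11,G4,3), (14,G1,4.5), (14,G3,4.5), (16,G3,6), (18,G2,7), (19,G1,8), (21,G4,9), (22,G3,10.5), (22,G4,10.5), (24,G1,12), (25,G2,13), (26,G2,14), (27,G3,15)
Step 2: Sum ranks within each group.
R_1 = 27.5 (n_1 = 5)
R_2 = 34 (n_2 = 3)
R_3 = 36 (n_3 = 4)
R_4 = 22.5 (n_4 = 3)
Step 3: H = 12/(N(N+1)) * sum(R_i^2/n_i) - 3(N+1)
     = 12/(15*16) * (27.5^2/5 + 34^2/3 + 36^2/4 + 22.5^2/3) - 3*16
     = 0.050000 * 1029.33 - 48
     = 3.466667.
Step 4: Ties present; correction factor C = 1 - 12/(15^3 - 15) = 0.996429. Corrected H = 3.466667 / 0.996429 = 3.479092.
Step 5: Under H0, H ~ chi^2(3); p-value = 0.323484.
Step 6: alpha = 0.05. fail to reject H0.

H = 3.4791, df = 3, p = 0.323484, fail to reject H0.


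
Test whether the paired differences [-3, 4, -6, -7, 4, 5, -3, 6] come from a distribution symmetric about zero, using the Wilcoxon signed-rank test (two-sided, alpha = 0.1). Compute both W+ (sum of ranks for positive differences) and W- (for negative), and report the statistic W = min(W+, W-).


Step 1: Drop any zero differences (none here) and take |d_i|.
|d| = [3, 4, 6, 7, 4, 5, 3, 6]
Step 2: Midrank |d_i| (ties get averaged ranks).
ranks: |3|->1.5, |4|->3.5, |6|->6.5, |7|->8, |4|->3.5, |5|->5, |3|->1.5, |6|->6.5
Step 3: Attach original signs; sum ranks with positive sign and with negative sign.
W+ = 3.5 + 3.5 + 5 + 6.5 = 18.5
W- = 1.5 + 6.5 + 8 + 1.5 = 17.5
(Check: W+ + W- = 36 should equal n(n+1)/2 = 36.)
Step 4: Test statistic W = min(W+, W-) = 17.5.
Step 5: Ties in |d|, so use the tie-corrected normal approximation.
        E[W] = n(n+1)/4 = 8*9/4 = 18.
        Tie groups: |d|=3 (t=2), |d|=4 (t=2), |d|=6 (t=2); sum(t^3 - t) = 18.
        Var[W] = n(n+1)(2n+1)/24 - sum(t^3-t)/48 = 1224/24 - 18/48 = 50.625.
        z = (W - E[W]) / sqrt(Var[W]) = (17.5 - 18) / 7.1151 = -0.0703.
        Two-sided p = 2*Phi(z) = 0.943977.
Step 6: alpha = 0.1. fail to reject H0.

W+ = 18.5, W- = 17.5, W = min = 17.5, p = 0.943977, fail to reject H0.


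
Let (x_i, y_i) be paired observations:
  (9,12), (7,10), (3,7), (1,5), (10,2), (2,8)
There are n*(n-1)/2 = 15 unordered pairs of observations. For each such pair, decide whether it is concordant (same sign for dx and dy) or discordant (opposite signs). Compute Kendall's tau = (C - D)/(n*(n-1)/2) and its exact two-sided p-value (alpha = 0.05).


Step 1: Enumerate the 15 unordered pairs (i,j) with i<j and classify each by sign(x_j-x_i) * sign(y_j-y_i).
  (1,2):dx=-2,dy=-2->C; (1,3):dx=-6,dy=-5->C; (1,4):dx=-8,dy=-7->C; (1,5):dx=+1,dy=-10->D
  (1,6):dx=-7,dy=-4->C; (2,3):dx=-4,dy=-3->C; (2,4):dx=-6,dy=-5->C; (2,5):dx=+3,dy=-8->D
  (2,6):dx=-5,dy=-2->C; (3,4):dx=-2,dy=-2->C; (3,5):dx=+7,dy=-5->D; (3,6):dx=-1,dy=+1->D
  (4,5):dx=+9,dy=-3->D; (4,6):dx=+1,dy=+3->C; (5,6):dx=-8,dy=+6->D
Step 2: C = 9, D = 6, total pairs = 15.
Step 3: tau = (C - D)/(n(n-1)/2) = (9 - 6)/15 = 0.200000.
Step 4: Exact two-sided p-value (enumerate n! = 720 permutations of y under H0): p = 0.719444.
Step 5: alpha = 0.05. fail to reject H0.

tau_b = 0.2000 (C=9, D=6), p = 0.719444, fail to reject H0.


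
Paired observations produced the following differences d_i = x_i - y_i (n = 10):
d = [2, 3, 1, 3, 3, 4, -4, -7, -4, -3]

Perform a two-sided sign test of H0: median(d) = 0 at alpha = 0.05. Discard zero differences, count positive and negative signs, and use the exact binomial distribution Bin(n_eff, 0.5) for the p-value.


Step 1: Discard zero differences. Original n = 10; n_eff = number of nonzero differences = 10.
Nonzero differences (with sign): +2, +3, +1, +3, +3, +4, -4, -7, -4, -3
Step 2: Count signs: positive = 6, negative = 4.
Step 3: Under H0: P(positive) = 0.5, so the number of positives S ~ Bin(10, 0.5).
Step 4: Two-sided exact p-value = sum of Bin(10,0.5) probabilities at or below the observed probability = 0.753906.
Step 5: alpha = 0.05. fail to reject H0.

n_eff = 10, pos = 6, neg = 4, p = 0.753906, fail to reject H0.


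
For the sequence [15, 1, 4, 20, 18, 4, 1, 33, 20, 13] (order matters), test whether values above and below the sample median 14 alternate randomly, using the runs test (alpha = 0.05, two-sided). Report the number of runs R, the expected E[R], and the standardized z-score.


Step 1: Compute median = 14; label A = above, B = below.
Labels in order: ABBAABBAAB  (n_A = 5, n_B = 5)
Step 2: Count runs R = 6.
Step 3: Under H0 (random ordering), E[R] = 2*n_A*n_B/(n_A+n_B) + 1 = 2*5*5/10 + 1 = 6.0000.
        Var[R] = 2*n_A*n_B*(2*n_A*n_B - n_A - n_B) / ((n_A+n_B)^2 * (n_A+n_B-1)) = 2000/900 = 2.2222.
        SD[R] = 1.4907.
Step 4: R = E[R], so z = 0 with no continuity correction.
Step 5: Two-sided p-value via normal approximation = 2*(1 - Phi(|z|)) = 1.000000.
Step 6: alpha = 0.05. fail to reject H0.

R = 6, z = 0.0000, p = 1.000000, fail to reject H0.


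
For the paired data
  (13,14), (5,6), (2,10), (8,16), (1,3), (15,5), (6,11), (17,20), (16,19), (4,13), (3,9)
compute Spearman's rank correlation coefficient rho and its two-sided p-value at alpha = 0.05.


Step 1: Rank x and y separately (midranks; no ties here).
rank(x): 13->8, 5->5, 2->2, 8->7, 1->1, 15->9, 6->6, 17->11, 16->10, 4->4, 3->3
rank(y): 14->8, 6->3, 10->5, 16->9, 3->1, 5->2, 11->6, 20->11, 19->10, 13->7, 9->4
Step 2: d_i = R_x(i) - R_y(i); compute d_i^2.
  (8-8)^2=0, (5-3)^2=4, (2-5)^2=9, (7-9)^2=4, (1-1)^2=0, (9-2)^2=49, (6-6)^2=0, (11-11)^2=0, (10-10)^2=0, (4-7)^2=9, (3-4)^2=1
sum(d^2) = 76.
Step 3: rho = 1 - 6*76 / (11*(11^2 - 1)) = 1 - 456/1320 = 0.654545.
Step 4: Under H0, t = rho * sqrt((n-2)/(1-rho^2)) = 2.5973 ~ t(9).
Step 5: Two-sided p-value from the t-distribution with 9 df = 0.028865.
Step 6: alpha = 0.05. reject H0.

rho = 0.6545, p = 0.028865, reject H0 at alpha = 0.05.


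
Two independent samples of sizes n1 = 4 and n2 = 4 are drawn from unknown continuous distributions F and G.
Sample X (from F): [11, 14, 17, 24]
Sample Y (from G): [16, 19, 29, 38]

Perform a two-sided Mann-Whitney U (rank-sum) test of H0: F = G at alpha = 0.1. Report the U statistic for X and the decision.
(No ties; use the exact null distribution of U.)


Step 1: Combine and sort all 8 observations; assign midranks.
sorted (value, group): (11,X), (14,X), (16,Y), (17,X), (19,Y), (24,X), (29,Y), (38,Y)
ranks: 11->1, 14->2, 16->3, 17->4, 19->5, 24->6, 29->7, 38->8
Step 2: Rank sum for X: R1 = 1 + 2 + 4 + 6 = 13.
Step 3: U_X = R1 - n1(n1+1)/2 = 13 - 4*5/2 = 13 - 10 = 3.
       U_Y = n1*n2 - U_X = 16 - 3 = 13.
Step 4: No ties, so the exact null distribution of U (based on enumerating the C(8,4) = 70 equally likely rank assignments) gives the two-sided p-value.
Step 5: p-value = 0.200000; compare to alpha = 0.1. fail to reject H0.

U_X = 3, p = 0.200000, fail to reject H0 at alpha = 0.1.


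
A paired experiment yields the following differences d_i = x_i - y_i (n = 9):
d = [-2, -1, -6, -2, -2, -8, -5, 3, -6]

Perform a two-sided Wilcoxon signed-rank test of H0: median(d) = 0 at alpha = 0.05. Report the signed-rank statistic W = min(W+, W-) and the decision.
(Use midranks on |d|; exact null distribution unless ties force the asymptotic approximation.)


Step 1: Drop any zero differences (none here) and take |d_i|.
|d| = [2, 1, 6, 2, 2, 8, 5, 3, 6]
Step 2: Midrank |d_i| (ties get averaged ranks).
ranks: |2|->3, |1|->1, |6|->7.5, |2|->3, |2|->3, |8|->9, |5|->6, |3|->5, |6|->7.5
Step 3: Attach original signs; sum ranks with positive sign and with negative sign.
W+ = 5 = 5
W- = 3 + 1 + 7.5 + 3 + 3 + 9 + 6 + 7.5 = 40
(Check: W+ + W- = 45 should equal n(n+1)/2 = 45.)
Step 4: Test statistic W = min(W+, W-) = 5.
Step 5: Ties in |d|, so use the tie-corrected normal approximation.
        E[W] = n(n+1)/4 = 9*10/4 = 22.5.
        Tie groups: |d|=2 (t=3), |d|=6 (t=2); sum(t^3 - t) = 30.
        Var[W] = n(n+1)(2n+1)/24 - sum(t^3-t)/48 = 1710/24 - 30/48 = 70.625.
        z = (W - E[W]) / sqrt(Var[W]) = (5 - 22.5) / 8.4039 = -2.0824.
        Two-sided p = 2*Phi(z) = 0.037308.
Step 6: alpha = 0.05. reject H0.

W+ = 5, W- = 40, W = min = 5, p = 0.037308, reject H0.
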